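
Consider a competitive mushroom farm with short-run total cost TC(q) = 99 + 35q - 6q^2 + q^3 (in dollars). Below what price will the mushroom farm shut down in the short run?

Short-run supply begins at min AVC. From VC = 35q - 6q^2 + q^3, AVC = 35 - 6q + q^2.
At the minimum of AVC, MC = AVC. MC = 35 - 12q + 3q^2; setting MC = AVC gives 2q^2 - 6q = 0, so q = 3. min AVC = 26.
So the shutdown price is $26.

$26 per unit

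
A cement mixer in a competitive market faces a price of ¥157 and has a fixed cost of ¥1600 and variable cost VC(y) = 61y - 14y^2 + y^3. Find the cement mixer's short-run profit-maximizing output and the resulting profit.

Profit = -¥160 at y = 12

AVC = 61 - 14y + y^2; min AVC = ¥12 at y = 7. Since P = ¥157 ≥ min AVC, the firm produces.
MC = 61 - 28y + 3y^2. Setting P = MC and taking the root on the rising branch gives y* = 12.
TR = 157·12 = 1884. TC = 1600 + 444 = 2044. Profit = 1884 − 2044 = -¥160.
That loss of ¥160 beats the ¥1600 the firm would lose by shutting down; producing recovers ¥1440 of fixed cost.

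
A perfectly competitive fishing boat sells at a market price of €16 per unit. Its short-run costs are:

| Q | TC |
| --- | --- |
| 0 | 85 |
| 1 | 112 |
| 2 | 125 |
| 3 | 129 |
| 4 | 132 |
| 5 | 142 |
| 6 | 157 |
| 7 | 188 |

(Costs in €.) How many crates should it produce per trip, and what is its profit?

Tabulate TR − TC: Q=0: -85; Q=1: -96; Q=2: -93; Q=3: -81; Q=4: -68; Q=5: -62; Q=6: -61; Q=7: -76.
Profit is maximized at Q = 6. AVC there is 72/6 = €12 ≤ P, so producing beats shutting down (which would give -€85).

Q = 6; profit = -€61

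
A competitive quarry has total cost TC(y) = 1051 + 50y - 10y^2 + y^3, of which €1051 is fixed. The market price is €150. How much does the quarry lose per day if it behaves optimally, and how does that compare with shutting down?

AVC = 50 - 10y + y^2 has its minimum €25 at y = 5; price €150 clears that bar, so the firm operates.
With MC = 50 - 20y + 3y^2, P = MC on the upward-sloping part at y* = 10.
TR = 150·10 = 1500. TC = 1051 + 500 = 1551. Profit = 1500 − 1551 = -€51.
That loss of €51 beats the €1051 the firm would lose by shutting down; producing recovers €1000 of fixed cost.

Profit = -€51 at y = 10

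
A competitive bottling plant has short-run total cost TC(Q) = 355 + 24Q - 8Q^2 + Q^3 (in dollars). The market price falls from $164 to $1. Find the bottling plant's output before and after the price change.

Output falls from 10 to 0 (the firm shuts down)

MC = 24 - 16Q + 3Q^2; the shutdown threshold is min AVC = $8 (at Q = 4).
With P = $164 above the shutdown price, P = MC gives Q = 10.
At P = $1 < min AVC = $8, price no longer covers variable cost at any output, so the firm shuts down: Q = 0.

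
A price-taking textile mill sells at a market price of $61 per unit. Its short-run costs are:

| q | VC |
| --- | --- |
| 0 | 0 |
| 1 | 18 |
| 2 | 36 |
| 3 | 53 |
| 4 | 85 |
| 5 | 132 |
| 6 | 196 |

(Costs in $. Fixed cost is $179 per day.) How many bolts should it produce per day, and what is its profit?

Compute π = P·q − TC at each output: q=0: -179; q=1: -136; q=2: -93; q=3: -49; q=4: -20; q=5: -6; q=6: -9.
Profit is maximized at q = 5. AVC there is 132/5 = $26.40 ≤ P, so producing beats shutting down (which would give -$179).

q = 5; profit = -$6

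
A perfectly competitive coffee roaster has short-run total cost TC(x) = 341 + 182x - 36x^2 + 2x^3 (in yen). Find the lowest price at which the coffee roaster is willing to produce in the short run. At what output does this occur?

The firm shuts down when price falls below the minimum of average variable cost. AVC = VC/x = 182 - 36x + 2x^2.
At the minimum of AVC, MC = AVC. MC = 182 - 72x + 6x^2; setting MC = AVC gives 4x^2 - 36x = 0, so x = 9. min AVC = 20.
The firm shuts down for any P below ¥20.

¥20 per unit, at x = 9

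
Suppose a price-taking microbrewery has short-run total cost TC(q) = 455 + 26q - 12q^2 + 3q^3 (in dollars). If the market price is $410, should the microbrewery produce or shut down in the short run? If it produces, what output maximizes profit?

Produce at q = 8

Variable cost is VC = 26q - 12q^2 + 3q^3, so AVC = VC/q = 26 - 12q + 3q^2 and MC = dTC/dq = 26 - 24q + 9q^2.
The AVC parabola has its vertex at q = 12/6 = 2, where AVC = 26 - 12·2 + 3·2^2 = $14.
Since P = $410 ≥ min AVC = $14, price covers variable cost and the firm should produce.
P = MC gives -384 - 24q + 9q^2 = 0, with roots -16/3 and 8. Take the larger (rising MC): q* = 8.
Check: AVC at q = 8 is $122 ≤ P, so revenue covers variable cost.
Profit = P·q − TC = 410·8 − 1431 = $1849.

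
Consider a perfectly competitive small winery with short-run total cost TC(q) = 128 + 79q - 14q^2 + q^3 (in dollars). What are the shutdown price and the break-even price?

Shutdown price = min AVC. AVC = 79 - 14q + q^2, with vertex at q = 7 and minimum $30.
ATC = 128/q + 79 - 14q + q^2. Setting dATC/dq = −128/q^2 − 14 + 2q = 0 gives q = 8 (since 2·8^3 − 14·8^2 = 128).
min ATC = 128/8 + 79 − 14·8 + 8^2 = $47. That is the break-even price.
For $30 ≤ P < $47 the firm produces at a loss; below $30 it shuts down.

Shutdown price = $30; break-even price = $47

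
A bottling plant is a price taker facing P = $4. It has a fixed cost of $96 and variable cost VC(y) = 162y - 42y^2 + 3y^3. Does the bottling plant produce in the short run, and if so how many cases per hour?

Shut down

Strip out fixed cost: VC = 162y - 42y^2 + 3y^3. Then AVC = 162 - 42y + 3y^2 and MC = 162 - 84y + 9y^2.
AVC is minimized where dAVC/dy = -42 + 6y = 0, at y = 7; min AVC = 162 - 42·7 + 3·7^2 = $15.
With P < min AVC ($4 < $15), every unit sold adds to the loss.
Shutting down limits the loss to fixed cost, $96.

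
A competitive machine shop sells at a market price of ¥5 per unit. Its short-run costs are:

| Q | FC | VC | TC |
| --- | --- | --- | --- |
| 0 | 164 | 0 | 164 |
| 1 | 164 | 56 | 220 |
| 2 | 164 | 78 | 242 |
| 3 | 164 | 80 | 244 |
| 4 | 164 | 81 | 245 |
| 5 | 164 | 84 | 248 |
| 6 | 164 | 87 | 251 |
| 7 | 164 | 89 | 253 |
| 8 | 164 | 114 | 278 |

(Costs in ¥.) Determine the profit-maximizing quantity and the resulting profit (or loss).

Q = 0 (shut down); profit = -¥164

Profit at each row (π = 5Q − TC): Q=0: -164; Q=1: -215; Q=2: -232; Q=3: -229; Q=4: -225; Q=5: -223; Q=6: -221; Q=7: -218; Q=8: -238.
Profit is highest at Q = 0. Equivalently, the lowest AVC in the table is 89/7 ≈ ¥12.71 at Q = 7, and P = ¥5 falls below it — price never covers variable cost, so the firm shuts down and loses only its fixed cost.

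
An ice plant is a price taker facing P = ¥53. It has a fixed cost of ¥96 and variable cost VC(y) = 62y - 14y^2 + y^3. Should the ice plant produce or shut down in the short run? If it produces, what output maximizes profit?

From TC, MC = TC'(y) = 62 - 28y + 3y^2 and AVC = VC/y = 62 - 14y + y^2.
AVC hits its minimum where MC = AVC, at y = 7, giving min AVC = 62 - 14·7 + 7^2 = ¥13.
Since P = ¥53 ≥ min AVC = ¥13, price covers variable cost and the firm should produce.
Set P = MC: 53 = 62 - 28y + 3y^2 → 9 - 28y + 3y^2 = 0. The roots are y = 1/3 and y = 9; the profit-maximizing output is on the rising part of MC, so y* = 9.
Check: AVC at y = 9 is ¥17 ≤ P, so revenue covers variable cost.
Profit = P·y − TC = 53·9 − 249 = ¥228.

Produce at y = 9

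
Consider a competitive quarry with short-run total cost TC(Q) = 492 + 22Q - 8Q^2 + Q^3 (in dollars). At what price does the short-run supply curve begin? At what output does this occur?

$6 per unit, at Q = 4

The firm shuts down when price falls below the minimum of average variable cost. AVC = VC/Q = 22 - 8Q + Q^2.
dAVC/dQ = -8 + 2Q = 0 gives Q = 4. min AVC = 22 - 8·4 + 4^2 = 6.
The firm shuts down for any P below $6.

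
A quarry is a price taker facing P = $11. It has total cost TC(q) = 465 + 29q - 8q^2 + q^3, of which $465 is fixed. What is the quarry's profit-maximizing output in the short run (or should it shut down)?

Strip out fixed cost: VC = 29q - 8q^2 + q^3. Then AVC = 29 - 8q + q^2 and MC = 29 - 16q + 3q^2.
AVC is minimized where dAVC/dq = -8 + 2q = 0, at q = 4; min AVC = 29 - 8·4 + 4^2 = $13.
P = $11 lies below min AVC = $13; no output level covers variable cost.
Best response: produce nothing and absorb the $465 fixed cost.

Shut down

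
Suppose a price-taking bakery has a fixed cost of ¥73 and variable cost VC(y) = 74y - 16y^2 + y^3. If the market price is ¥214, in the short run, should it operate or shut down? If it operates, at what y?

Produce at y = 14

Variable cost is VC = 74y - 16y^2 + y^3, so AVC = VC/y = 74 - 16y + y^2 and MC = dTC/dy = 74 - 32y + 3y^2.
AVC is minimized where dAVC/dy = -16 + 2y = 0, at y = 8; min AVC = 74 - 16·8 + 8^2 = ¥10.
Because ¥214 ≥ ¥10, revenue can cover variable cost; the firm operates.
Solving P = MC: -140 - 32y + 3y^2 = 0 ⇒ y = -10/3 or 14. On the upward-sloping branch, y* = 14.
Check: AVC at y = 14 is ¥46 ≤ P, so revenue covers variable cost.
Profit = P·y − TC = 214·14 − 717 = ¥2279.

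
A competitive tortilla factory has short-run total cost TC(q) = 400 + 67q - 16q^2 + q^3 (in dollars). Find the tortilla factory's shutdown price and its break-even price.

Shutdown price = $3; break-even price = $47

Shutdown price = min AVC. AVC = 67 - 16q + q^2, with vertex at q = 8 and minimum $3.
ATC = 400/q + 67 - 16q + q^2. Setting dATC/dq = −400/q^2 − 16 + 2q = 0 gives q = 10 (since 2·10^3 − 16·10^2 = 400).
min ATC = 400/10 + 67 − 16·10 + 10^2 = $47. That is the break-even price.
Between these two prices the firm operates at a loss; above $47 it earns a profit.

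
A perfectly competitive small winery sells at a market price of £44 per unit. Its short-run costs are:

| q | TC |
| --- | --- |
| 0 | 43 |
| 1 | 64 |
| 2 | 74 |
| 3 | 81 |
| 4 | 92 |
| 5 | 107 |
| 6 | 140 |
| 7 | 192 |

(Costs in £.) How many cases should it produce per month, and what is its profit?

Compute π = P·q − TC at each output: q=0: -43; q=1: -20; q=2: 14; q=3: 51; q=4: 84; q=5: 113; q=6: 124; q=7: 116.
Profit is maximized at q = 6. AVC there is 97/6 = £16.17 ≤ P, so producing beats shutting down (which would give -£43).

q = 6; profit = £124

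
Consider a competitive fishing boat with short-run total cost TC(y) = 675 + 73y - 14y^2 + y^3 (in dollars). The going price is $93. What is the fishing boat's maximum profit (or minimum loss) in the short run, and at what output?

Profit = -$75 at y = 10

AVC = 73 - 14y + y^2; min AVC = $24 at y = 7. Since P = $93 ≥ min AVC, the firm produces.
With MC = 73 - 28y + 3y^2, P = MC on the upward-sloping part at y* = 10.
TR = 93·10 = 930. TC = 675 + 330 = 1005. Profit = 930 − 1005 = -$75.
By producing, the firm covers all variable cost plus $600 of fixed cost; shutting down would lose the full $675.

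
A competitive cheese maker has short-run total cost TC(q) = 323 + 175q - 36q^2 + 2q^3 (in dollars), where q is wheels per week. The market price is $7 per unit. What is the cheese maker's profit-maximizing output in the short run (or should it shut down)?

Strip out fixed cost: VC = 175q - 36q^2 + 2q^3. Then AVC = 175 - 36q + 2q^2 and MC = 175 - 72q + 6q^2.
The AVC parabola has its vertex at q = 36/4 = 9, where AVC = 175 - 36·9 + 2·9^2 = $13.
P = $7 lies below min AVC = $13; no output level covers variable cost.
Shutting down limits the loss to fixed cost, $323.

Shut down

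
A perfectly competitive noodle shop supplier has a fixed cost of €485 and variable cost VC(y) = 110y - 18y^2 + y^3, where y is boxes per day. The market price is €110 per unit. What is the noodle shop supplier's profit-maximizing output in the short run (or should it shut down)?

Produce at y = 12

From TC, MC = TC'(y) = 110 - 36y + 3y^2 and AVC = VC/y = 110 - 18y + y^2.
The AVC parabola has its vertex at y = 18/2 = 9, where AVC = 110 - 18·9 + 9^2 = €29.
Because €110 ≥ €29, revenue can cover variable cost; the firm operates.
Set P = MC: 110 = 110 - 36y + 3y^2 → -36y + 3y^2 = 0. The roots are y = 0 and y = 12; the profit-maximizing output is on the rising part of MC, so y* = 12.
Check: AVC at y = 12 is €38 ≤ P, so revenue covers variable cost.
Profit = P·y − TC = 110·12 − 941 = €379.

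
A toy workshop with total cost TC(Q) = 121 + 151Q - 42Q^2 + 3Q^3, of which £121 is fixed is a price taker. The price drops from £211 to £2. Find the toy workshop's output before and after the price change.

AVC = 151 - 42Q + 3Q^2, minimized at Q = 7 where min AVC = £4. MC = 151 - 84Q + 9Q^2.
At P = £211 ≥ min AVC, set P = MC on the rising branch: Q = 10.
At P = £2 < min AVC = £4, price no longer covers variable cost at any output, so the firm shuts down: Q = 0.

Output falls from 10 to 0 (the firm shuts down)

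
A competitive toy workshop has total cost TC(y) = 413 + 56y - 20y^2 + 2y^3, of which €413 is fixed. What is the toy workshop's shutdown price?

The firm shuts down when price falls below the minimum of average variable cost. AVC = VC/y = 56 - 20y + 2y^2.
At the minimum of AVC, MC = AVC. MC = 56 - 40y + 6y^2; setting MC = AVC gives 4y^2 - 20y = 0, so y = 5. min AVC = 6.
The firm shuts down for any P below €6.

€6 per unit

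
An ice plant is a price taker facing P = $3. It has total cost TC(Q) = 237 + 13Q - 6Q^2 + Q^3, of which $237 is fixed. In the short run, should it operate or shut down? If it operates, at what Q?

Shut down

Variable cost is VC = 13Q - 6Q^2 + Q^3, so AVC = VC/Q = 13 - 6Q + Q^2 and MC = dTC/dQ = 13 - 12Q + 3Q^2.
AVC hits its minimum where MC = AVC, at Q = 3, giving min AVC = 13 - 6·3 + 3^2 = $4.
P = $3 lies below min AVC = $4; no output level covers variable cost.
The firm minimizes its loss by shutting down and losing only its fixed cost of $237.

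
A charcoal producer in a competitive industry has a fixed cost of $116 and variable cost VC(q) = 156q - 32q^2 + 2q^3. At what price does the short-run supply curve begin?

$28 per unit

Short-run supply begins at min AVC. From VC = 156q - 32q^2 + 2q^3, AVC = 156 - 32q + 2q^2.
dAVC/dq = -32 + 4q = 0 gives q = 8. min AVC = 156 - 32·8 + 2·8^2 = 28.
The firm shuts down for any P below $28.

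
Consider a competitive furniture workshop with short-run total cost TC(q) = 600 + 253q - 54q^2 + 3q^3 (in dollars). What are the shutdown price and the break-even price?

Shutdown price = $10; break-even price = $73

AVC = 253 - 54q + 3q^2; minimized at q = 9, giving min AVC = $10. That is the shutdown price.
ATC = 600/q + 253 - 54q + 3q^2. Setting dATC/dq = −600/q^2 − 54 + 6q = 0 gives q = 10 (since 6·10^3 − 54·10^2 = 600).
min ATC = 600/10 + 253 − 54·10 + 3·10^2 = $73. That is the break-even price.
Between these two prices the firm operates at a loss; above $73 it earns a profit.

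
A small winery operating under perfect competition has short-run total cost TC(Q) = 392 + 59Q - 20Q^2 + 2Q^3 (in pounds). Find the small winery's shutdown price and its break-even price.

Shutdown price = £9; break-even price = £73

AVC = 59 - 20Q + 2Q^2; minimized at Q = 5, giving min AVC = £9. That is the shutdown price.
ATC = 392/Q + 59 - 20Q + 2Q^2. Setting dATC/dQ = −392/Q^2 − 20 + 4Q = 0 gives Q = 7 (since 4·7^3 − 20·7^2 = 392).
min ATC = 392/7 + 59 − 20·7 + 2·7^2 = £73. That is the break-even price.
Between these two prices the firm operates at a loss; above £73 it earns a profit.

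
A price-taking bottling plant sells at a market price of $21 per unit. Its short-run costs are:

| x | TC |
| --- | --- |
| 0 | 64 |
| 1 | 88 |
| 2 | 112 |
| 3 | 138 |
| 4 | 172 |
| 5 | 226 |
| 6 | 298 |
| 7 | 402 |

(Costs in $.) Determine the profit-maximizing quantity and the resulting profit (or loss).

x = 0 (shut down); profit = -$64

Profit at each row (π = 21x − TC): x=0: -64; x=1: -67; x=2: -70; x=3: -75; x=4: -88; x=5: -121; x=6: -172; x=7: -255.
Profit is highest at x = 0. Equivalently, the lowest AVC in the table is 24/1 ≈ $24 at x = 1, and P = $21 falls below it — price never covers variable cost, so the firm shuts down and loses only its fixed cost.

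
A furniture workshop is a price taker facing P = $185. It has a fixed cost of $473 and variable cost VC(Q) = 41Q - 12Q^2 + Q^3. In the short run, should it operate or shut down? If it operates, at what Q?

Produce at Q = 12

From TC, MC = TC'(Q) = 41 - 24Q + 3Q^2 and AVC = VC/Q = 41 - 12Q + Q^2.
The AVC parabola has its vertex at Q = 12/2 = 6, where AVC = 41 - 12·6 + 6^2 = $5.
P = $185 exceeds min AVC = $5, so the firm stays open.
Set P = MC: 185 = 41 - 24Q + 3Q^2 → -144 - 24Q + 3Q^2 = 0. The roots are Q = -4 and Q = 12; the profit-maximizing output is on the rising part of MC, so Q* = 12.
Check: AVC at Q = 12 is $41 ≤ P, so revenue covers variable cost.
Profit = P·Q − TC = 185·12 − 965 = $1255.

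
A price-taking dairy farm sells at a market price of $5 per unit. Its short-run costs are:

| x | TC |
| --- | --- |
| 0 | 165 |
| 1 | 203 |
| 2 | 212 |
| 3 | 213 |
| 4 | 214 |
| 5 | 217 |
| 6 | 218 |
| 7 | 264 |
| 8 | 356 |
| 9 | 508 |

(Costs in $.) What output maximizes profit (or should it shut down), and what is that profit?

x = 0 (shut down); profit = -$165

Compute π = P·x − TC at each output: x=0: -165; x=1: -198; x=2: -202; x=3: -198; x=4: -194; x=5: -192; x=6: -188; x=7: -229; x=8: -316; x=9: -463.
Profit is highest at x = 0. Equivalently, the lowest AVC in the table is 53/6 ≈ $8.83 at x = 6, and P = $5 falls below it — price never covers variable cost, so the firm shuts down and loses only its fixed cost.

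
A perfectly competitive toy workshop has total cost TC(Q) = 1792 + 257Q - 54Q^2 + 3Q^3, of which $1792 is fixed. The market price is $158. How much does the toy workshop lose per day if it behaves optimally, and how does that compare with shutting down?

Profit = -$340 at Q = 11

AVC = 257 - 54Q + 3Q^2 has its minimum $14 at Q = 9; price $158 clears that bar, so the firm operates.
With MC = 257 - 108Q + 9Q^2, P = MC on the upward-sloping part at Q* = 11.
TR = 158·11 = 1738. TC = 1792 + 286 = 2078. Profit = 1738 − 2078 = -$340.
By producing, the firm covers all variable cost plus $1452 of fixed cost; shutting down would lose the full $1792.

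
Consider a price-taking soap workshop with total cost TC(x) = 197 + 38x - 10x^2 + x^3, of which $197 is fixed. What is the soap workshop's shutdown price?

$13 per unit

The shutdown price is the minimum of AVC. VC = 38x - 10x^2 + x^3, so AVC = 38 - 10x + x^2.
At the minimum of AVC, MC = AVC. MC = 38 - 20x + 3x^2; setting MC = AVC gives 2x^2 - 10x = 0, so x = 5. min AVC = 13.
For P < $13 the firm produces nothing.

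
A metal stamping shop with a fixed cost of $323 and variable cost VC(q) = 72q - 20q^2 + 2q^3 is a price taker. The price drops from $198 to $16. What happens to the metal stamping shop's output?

Output falls from 9 to 0 (the firm shuts down)

MC = 72 - 40q + 6q^2; the shutdown threshold is min AVC = $22 (at q = 5).
With P = $198 above the shutdown price, P = MC gives q = 9.
At P = $16 < min AVC = $22, price no longer covers variable cost at any output, so the firm shuts down: q = 0.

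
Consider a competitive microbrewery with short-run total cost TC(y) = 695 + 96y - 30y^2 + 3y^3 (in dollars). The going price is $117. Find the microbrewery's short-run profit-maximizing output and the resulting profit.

Profit = -$107 at y = 7

AVC = 96 - 30y + 3y^2; min AVC = $21 at y = 5. Since P = $117 ≥ min AVC, the firm produces.
With MC = 96 - 60y + 9y^2, P = MC on the upward-sloping part at y* = 7.
TR = 117·7 = 819. TC = 695 + 231 = 926. Profit = 819 − 926 = -$107.
By producing, the firm covers all variable cost plus $588 of fixed cost; shutting down would lose the full $695.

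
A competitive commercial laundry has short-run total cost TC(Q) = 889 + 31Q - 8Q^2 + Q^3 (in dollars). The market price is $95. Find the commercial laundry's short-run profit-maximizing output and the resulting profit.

AVC = 31 - 8Q + Q^2; min AVC = $15 at Q = 4. Since P = $95 ≥ min AVC, the firm produces.
With MC = 31 - 16Q + 3Q^2, P = MC on the upward-sloping part at Q* = 8.
TR = 95·8 = 760. TC = 889 + 248 = 1137. Profit = 760 − 1137 = -$377.
That loss of $377 beats the $889 the firm would lose by shutting down; producing recovers $512 of fixed cost.

Profit = -$377 at Q = 8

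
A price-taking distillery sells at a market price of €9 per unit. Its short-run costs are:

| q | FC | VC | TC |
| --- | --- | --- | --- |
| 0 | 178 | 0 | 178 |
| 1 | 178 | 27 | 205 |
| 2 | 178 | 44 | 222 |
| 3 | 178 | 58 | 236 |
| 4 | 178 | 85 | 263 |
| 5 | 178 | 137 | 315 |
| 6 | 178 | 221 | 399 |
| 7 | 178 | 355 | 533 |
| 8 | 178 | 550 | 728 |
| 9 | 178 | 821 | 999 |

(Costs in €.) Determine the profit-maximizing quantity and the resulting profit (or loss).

Tabulate TR − TC: q=0: -178; q=1: -196; q=2: -204; q=3: -209; q=4: -227; q=5: -270; q=6: -345; q=7: -470; q=8: -656; q=9: -918.
Profit is highest at q = 0. Equivalently, the lowest AVC in the table is 58/3 ≈ €19.33 at q = 3, and P = €9 falls below it — price never covers variable cost, so the firm shuts down and loses only its fixed cost.

q = 0 (shut down); profit = -€178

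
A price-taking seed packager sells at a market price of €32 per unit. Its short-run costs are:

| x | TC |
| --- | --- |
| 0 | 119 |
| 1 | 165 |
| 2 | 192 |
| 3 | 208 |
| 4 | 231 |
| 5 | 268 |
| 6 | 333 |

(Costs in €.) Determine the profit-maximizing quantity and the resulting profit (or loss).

Compute π = P·x − TC at each output: x=0: -119; x=1: -133; x=2: -128; x=3: -112; x=4: -103; x=5: -108; x=6: -141.
Profit is maximized at x = 4. AVC there is 112/4 = €28 ≤ P, so producing beats shutting down (which would give -€119).

x = 4; profit = -€103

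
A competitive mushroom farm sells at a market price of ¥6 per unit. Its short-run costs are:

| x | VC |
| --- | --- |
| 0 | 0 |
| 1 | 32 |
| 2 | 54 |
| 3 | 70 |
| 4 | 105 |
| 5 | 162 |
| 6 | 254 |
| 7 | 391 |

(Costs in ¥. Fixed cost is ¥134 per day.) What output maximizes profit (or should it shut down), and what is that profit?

x = 0 (shut down); profit = -¥134

Compute π = P·x − TC at each output: x=0: -134; x=1: -160; x=2: -176; x=3: -186; x=4: -215; x=5: -266; x=6: -352; x=7: -483.
Profit is highest at x = 0. Equivalently, the lowest AVC in the table is 70/3 ≈ ¥23.33 at x = 3, and P = ¥6 falls below it — price never covers variable cost, so the firm shuts down and loses only its fixed cost.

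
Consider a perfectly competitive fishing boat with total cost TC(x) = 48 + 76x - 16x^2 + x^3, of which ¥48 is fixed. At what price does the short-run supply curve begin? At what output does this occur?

The firm shuts down when price falls below the minimum of average variable cost. AVC = VC/x = 76 - 16x + x^2.
dAVC/dx = -16 + 2x = 0 gives x = 8. min AVC = 76 - 16·8 + 8^2 = 12.
For P < ¥12 the firm produces nothing.

¥12 per unit, at x = 8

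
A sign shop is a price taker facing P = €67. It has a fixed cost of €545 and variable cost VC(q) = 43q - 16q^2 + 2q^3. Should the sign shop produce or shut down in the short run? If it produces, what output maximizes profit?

Strip out fixed cost: VC = 43q - 16q^2 + 2q^3. Then AVC = 43 - 16q + 2q^2 and MC = 43 - 32q + 6q^2.
AVC is minimized where dAVC/dq = -16 + 4q = 0, at q = 4; min AVC = 43 - 16·4 + 2·4^2 = €11.
Since P = €67 ≥ min AVC = €11, price covers variable cost and the firm should produce.
Set P = MC: 67 = 43 - 32q + 6q^2 → -24 - 32q + 6q^2 = 0. The roots are q = -2/3 and q = 6; the profit-maximizing output is on the rising part of MC, so q* = 6.
Check: AVC at q = 6 is €19 ≤ P, so revenue covers variable cost.
Profit = P·q − TC = 67·6 − 659 = -€257, a loss, but smaller than the €545 fixed cost the firm would lose by shutting down.

Produce at q = 6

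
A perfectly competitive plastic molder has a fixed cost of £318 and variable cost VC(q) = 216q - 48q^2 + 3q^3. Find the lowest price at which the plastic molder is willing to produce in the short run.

£24 per unit

The firm shuts down when price falls below the minimum of average variable cost. AVC = VC/q = 216 - 48q + 3q^2.
dAVC/dq = -48 + 6q = 0 gives q = 8. min AVC = 216 - 48·8 + 3·8^2 = 24.
For P < £24 the firm produces nothing.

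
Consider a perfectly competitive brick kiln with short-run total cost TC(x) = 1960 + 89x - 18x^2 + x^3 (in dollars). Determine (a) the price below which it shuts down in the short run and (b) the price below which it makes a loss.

Shutdown price = $8; break-even price = $173

Shutdown price = min AVC. AVC = 89 - 18x + x^2, with vertex at x = 9 and minimum $8.
ATC = 1960/x + 89 - 18x + x^2. Setting dATC/dx = −1960/x^2 − 18 + 2x = 0 gives x = 14 (since 2·14^3 − 18·14^2 = 1960).
min ATC = 1960/14 + 89 − 18·14 + 14^2 = $173. That is the break-even price.
For $8 ≤ P < $173 the firm produces at a loss; below $8 it shuts down.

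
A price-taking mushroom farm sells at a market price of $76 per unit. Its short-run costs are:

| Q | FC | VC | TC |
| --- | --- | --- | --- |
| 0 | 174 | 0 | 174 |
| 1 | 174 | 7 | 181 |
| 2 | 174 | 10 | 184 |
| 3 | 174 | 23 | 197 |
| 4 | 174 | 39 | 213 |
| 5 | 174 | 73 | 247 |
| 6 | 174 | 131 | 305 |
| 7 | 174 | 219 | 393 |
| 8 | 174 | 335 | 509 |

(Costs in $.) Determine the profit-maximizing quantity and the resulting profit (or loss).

Q = 6; profit = $151

Tabulate TR − TC: Q=0: -174; Q=1: -105; Q=2: -32; Q=3: 31; Q=4: 91; Q=5: 133; Q=6: 151; Q=7: 139; Q=8: 99.
Profit is maximized at Q = 6. AVC there is 131/6 = $21.83 ≤ P, so producing beats shutting down (which would give -$174).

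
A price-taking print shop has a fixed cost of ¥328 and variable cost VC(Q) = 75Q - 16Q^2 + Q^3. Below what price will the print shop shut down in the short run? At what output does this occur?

¥11 per unit, at Q = 8

The firm shuts down when price falls below the minimum of average variable cost. AVC = VC/Q = 75 - 16Q + Q^2.
At the minimum of AVC, MC = AVC. MC = 75 - 32Q + 3Q^2; setting MC = AVC gives 2Q^2 - 16Q = 0, so Q = 8. min AVC = 11.
For P < ¥11 the firm produces nothing.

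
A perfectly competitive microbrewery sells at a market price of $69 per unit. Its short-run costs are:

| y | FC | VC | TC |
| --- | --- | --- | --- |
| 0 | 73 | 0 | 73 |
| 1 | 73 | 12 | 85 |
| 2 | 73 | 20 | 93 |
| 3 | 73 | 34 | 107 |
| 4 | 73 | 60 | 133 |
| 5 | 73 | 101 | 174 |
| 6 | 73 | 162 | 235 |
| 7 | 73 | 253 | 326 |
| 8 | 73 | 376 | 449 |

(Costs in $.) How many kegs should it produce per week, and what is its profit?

y = 6; profit = $179

Profit at each row (π = 69y − TC): y=0: -73; y=1: -16; y=2: 45; y=3: 100; y=4: 143; y=5: 171; y=6: 179; y=7: 157; y=8: 103.
Profit is maximized at y = 6. AVC there is 162/6 = $27 ≤ P, so producing beats shutting down (which would give -$73).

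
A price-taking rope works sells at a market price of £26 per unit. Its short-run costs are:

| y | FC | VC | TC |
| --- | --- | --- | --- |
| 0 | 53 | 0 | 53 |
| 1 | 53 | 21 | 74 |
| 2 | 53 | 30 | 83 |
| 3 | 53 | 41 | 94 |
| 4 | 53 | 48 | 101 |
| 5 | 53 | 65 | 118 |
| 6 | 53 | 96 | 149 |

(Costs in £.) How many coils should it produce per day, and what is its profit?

y = 5; profit = £12

Compute π = P·y − TC at each output: y=0: -53; y=1: -48; y=2: -31; y=3: -16; y=4: 3; y=5: 12; y=6: 7.
Profit is maximized at y = 5. AVC there is 65/5 = £13 ≤ P, so producing beats shutting down (which would give -£53).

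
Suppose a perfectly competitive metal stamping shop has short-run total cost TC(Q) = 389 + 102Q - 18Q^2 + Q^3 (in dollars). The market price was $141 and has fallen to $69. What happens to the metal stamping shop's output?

Output falls from 13 to 11

MC = 102 - 36Q + 3Q^2; the shutdown threshold is min AVC = $21 (at Q = 9).
With P = $141 above the shutdown price, P = MC gives Q = 13.
At P = $69 ≥ min AVC, set P = MC: Q = 11. The firm stays open but cuts output.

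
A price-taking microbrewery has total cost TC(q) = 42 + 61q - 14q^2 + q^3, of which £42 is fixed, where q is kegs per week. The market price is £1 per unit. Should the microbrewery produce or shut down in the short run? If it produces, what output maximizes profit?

Shut down

From TC, MC = TC'(q) = 61 - 28q + 3q^2 and AVC = VC/q = 61 - 14q + q^2.
AVC is minimized where dAVC/dq = -14 + 2q = 0, at q = 7; min AVC = 61 - 14·7 + 7^2 = £12.
P = £1 lies below min AVC = £12; no output level covers variable cost.
Best response: produce nothing and absorb the £42 fixed cost.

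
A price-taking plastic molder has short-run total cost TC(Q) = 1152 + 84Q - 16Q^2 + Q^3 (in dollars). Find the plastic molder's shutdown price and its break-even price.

Shutdown price = min AVC. AVC = 84 - 16Q + Q^2, with vertex at Q = 8 and minimum $20.
ATC = 1152/Q + 84 - 16Q + Q^2. Setting dATC/dQ = −1152/Q^2 − 16 + 2Q = 0 gives Q = 12 (since 2·12^3 − 16·12^2 = 1152).
min ATC = 1152/12 + 84 − 16·12 + 12^2 = $132. That is the break-even price.
For $20 ≤ P < $132 the firm produces at a loss; below $20 it shuts down.

Shutdown price = $20; break-even price = $132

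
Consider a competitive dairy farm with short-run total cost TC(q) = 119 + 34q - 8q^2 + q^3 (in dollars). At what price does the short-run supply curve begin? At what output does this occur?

$18 per unit, at q = 4

Short-run supply begins at min AVC. From VC = 34q - 8q^2 + q^3, AVC = 34 - 8q + q^2.
dAVC/dq = -8 + 2q = 0 gives q = 4. min AVC = 34 - 8·4 + 4^2 = 18.
For P < $18 the firm produces nothing.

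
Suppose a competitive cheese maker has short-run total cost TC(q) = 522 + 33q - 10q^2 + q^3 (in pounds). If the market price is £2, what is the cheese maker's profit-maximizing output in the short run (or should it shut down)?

Strip out fixed cost: VC = 33q - 10q^2 + q^3. Then AVC = 33 - 10q + q^2 and MC = 33 - 20q + 3q^2.
AVC hits its minimum where MC = AVC, at q = 5, giving min AVC = 33 - 10·5 + 5^2 = £8.
With P < min AVC (£2 < £8), every unit sold adds to the loss.
Shutting down limits the loss to fixed cost, £522.

Shut down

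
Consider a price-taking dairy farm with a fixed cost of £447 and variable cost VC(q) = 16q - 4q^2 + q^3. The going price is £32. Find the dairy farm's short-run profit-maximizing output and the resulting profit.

AVC = 16 - 4q + q^2; min AVC = £12 at q = 2. Since P = £32 ≥ min AVC, the firm produces.
With MC = 16 - 8q + 3q^2, P = MC on the upward-sloping part at q* = 4.
TR = 32·4 = 128. TC = 447 + 64 = 511. Profit = 128 − 511 = -£383.
That loss of £383 beats the £447 the firm would lose by shutting down; producing recovers £64 of fixed cost.

Profit = -£383 at q = 4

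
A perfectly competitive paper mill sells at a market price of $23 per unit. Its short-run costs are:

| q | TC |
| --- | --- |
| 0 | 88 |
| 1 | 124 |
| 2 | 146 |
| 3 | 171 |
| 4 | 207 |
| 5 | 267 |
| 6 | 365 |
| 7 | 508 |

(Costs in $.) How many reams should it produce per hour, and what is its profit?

Tabulate TR − TC: q=0: -88; q=1: -101; q=2: -100; q=3: -102; q=4: -115; q=5: -152; q=6: -227; q=7: -347.
Profit is highest at q = 0. Equivalently, the lowest AVC in the table is 83/3 ≈ $27.67 at q = 3, and P = $23 falls below it — price never covers variable cost, so the firm shuts down and loses only its fixed cost.

q = 0 (shut down); profit = -$88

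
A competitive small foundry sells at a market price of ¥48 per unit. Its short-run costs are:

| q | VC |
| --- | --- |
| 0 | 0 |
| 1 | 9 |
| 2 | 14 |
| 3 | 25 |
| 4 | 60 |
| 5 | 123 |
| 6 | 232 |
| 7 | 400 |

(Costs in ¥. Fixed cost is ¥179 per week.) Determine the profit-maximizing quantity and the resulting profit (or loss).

Tabulate TR − TC: q=0: -179; q=1: -140; q=2: -97; q=3: -60; q=4: -47; q=5: -62; q=6: -123; q=7: -243.
Profit is maximized at q = 4. AVC there is 60/4 = ¥15 ≤ P, so producing beats shutting down (which would give -¥179).

q = 4; profit = -¥47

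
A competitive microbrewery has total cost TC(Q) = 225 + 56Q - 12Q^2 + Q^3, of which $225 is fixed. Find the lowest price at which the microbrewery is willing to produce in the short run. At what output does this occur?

$20 per unit, at Q = 6

Short-run supply begins at min AVC. From VC = 56Q - 12Q^2 + Q^3, AVC = 56 - 12Q + Q^2.
dAVC/dQ = -12 + 2Q = 0 gives Q = 6. min AVC = 56 - 12·6 + 6^2 = 20.
For P < $20 the firm produces nothing.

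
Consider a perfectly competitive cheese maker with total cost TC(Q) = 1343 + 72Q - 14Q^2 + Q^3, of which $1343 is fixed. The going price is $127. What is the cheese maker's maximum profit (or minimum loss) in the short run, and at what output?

Profit = -$375 at Q = 11

AVC = 72 - 14Q + Q^2; min AVC = $23 at Q = 7. Since P = $127 ≥ min AVC, the firm produces.
With MC = 72 - 28Q + 3Q^2, P = MC on the upward-sloping part at Q* = 11.
TR = 127·11 = 1397. TC = 1343 + 429 = 1772. Profit = 1397 − 1772 = -$375.
Shutting down would mean losing the fixed cost of $1343, so operating at a loss of $375 is better by $968.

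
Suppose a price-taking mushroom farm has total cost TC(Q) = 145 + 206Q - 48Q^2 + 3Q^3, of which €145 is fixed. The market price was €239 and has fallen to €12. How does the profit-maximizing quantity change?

AVC = 206 - 48Q + 3Q^2, minimized at Q = 8 where min AVC = €14. MC = 206 - 96Q + 9Q^2.
At P = €239 ≥ min AVC, set P = MC on the rising branch: Q = 11.
At P = €12 < min AVC = €14, price no longer covers variable cost at any output, so the firm shuts down: Q = 0.

Output falls from 11 to 0 (the firm shuts down)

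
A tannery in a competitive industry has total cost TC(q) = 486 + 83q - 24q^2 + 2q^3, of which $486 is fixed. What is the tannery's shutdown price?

Short-run supply begins at min AVC. From VC = 83q - 24q^2 + 2q^3, AVC = 83 - 24q + 2q^2.
dAVC/dq = -24 + 4q = 0 gives q = 6. min AVC = 83 - 24·6 + 2·6^2 = 11.
So the shutdown price is $11.

$11 per unit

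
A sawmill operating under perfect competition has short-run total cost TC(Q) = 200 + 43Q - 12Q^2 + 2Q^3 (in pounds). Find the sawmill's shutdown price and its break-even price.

AVC = 43 - 12Q + 2Q^2; minimized at Q = 3, giving min AVC = £25. That is the shutdown price.
ATC = 200/Q + 43 - 12Q + 2Q^2. Setting dATC/dQ = −200/Q^2 − 12 + 4Q = 0 gives Q = 5 (since 4·5^3 − 12·5^2 = 200).
min ATC = 200/5 + 43 − 12·5 + 2·5^2 = £73. That is the break-even price.
Between these two prices the firm operates at a loss; above £73 it earns a profit.

Shutdown price = £25; break-even price = £73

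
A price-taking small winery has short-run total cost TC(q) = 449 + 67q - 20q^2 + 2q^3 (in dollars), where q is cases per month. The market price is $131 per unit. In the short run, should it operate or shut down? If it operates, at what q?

Produce at q = 8

From TC, MC = TC'(q) = 67 - 40q + 6q^2 and AVC = VC/q = 67 - 20q + 2q^2.
AVC hits its minimum where MC = AVC, at q = 5, giving min AVC = 67 - 20·5 + 2·5^2 = $17.
Because $131 ≥ $17, revenue can cover variable cost; the firm operates.
Solving P = MC: -64 - 40q + 6q^2 = 0 ⇒ q = -4/3 or 8. On the upward-sloping branch, q* = 8.
Check: AVC at q = 8 is $35 ≤ P, so revenue covers variable cost.
Profit = P·q − TC = 131·8 − 729 = $319.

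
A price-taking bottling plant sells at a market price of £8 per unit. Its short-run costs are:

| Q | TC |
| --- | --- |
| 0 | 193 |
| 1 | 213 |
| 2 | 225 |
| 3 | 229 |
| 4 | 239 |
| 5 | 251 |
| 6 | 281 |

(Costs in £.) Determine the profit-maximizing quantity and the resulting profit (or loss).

Q = 0 (shut down); profit = -£193

Tabulate TR − TC: Q=0: -193; Q=1: -205; Q=2: -209; Q=3: -205; Q=4: -207; Q=5: -211; Q=6: -233.
Profit is highest at Q = 0. Equivalently, the lowest AVC in the table is 46/4 ≈ £11.50 at Q = 4, and P = £8 falls below it — price never covers variable cost, so the firm shuts down and loses only its fixed cost.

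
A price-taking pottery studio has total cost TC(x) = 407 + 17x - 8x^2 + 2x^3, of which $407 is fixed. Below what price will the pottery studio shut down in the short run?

The firm shuts down when price falls below the minimum of average variable cost. AVC = VC/x = 17 - 8x + 2x^2.
At the minimum of AVC, MC = AVC. MC = 17 - 16x + 6x^2; setting MC = AVC gives 4x^2 - 8x = 0, so x = 2. min AVC = 9.
So the shutdown price is $9.

$9 per unit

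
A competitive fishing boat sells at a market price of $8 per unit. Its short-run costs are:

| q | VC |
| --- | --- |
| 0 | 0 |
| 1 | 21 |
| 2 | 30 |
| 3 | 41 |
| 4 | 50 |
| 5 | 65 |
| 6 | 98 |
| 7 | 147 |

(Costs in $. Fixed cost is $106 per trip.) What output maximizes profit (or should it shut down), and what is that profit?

q = 0 (shut down); profit = -$106

Tabulate TR − TC: q=0: -106; q=1: -119; q=2: -120; q=3: -123; q=4: -124; q=5: -131; q=6: -156; q=7: -197.
Profit is highest at q = 0. Equivalently, the lowest AVC in the table is 50/4 ≈ $12.50 at q = 4, and P = $8 falls below it — price never covers variable cost, so the firm shuts down and loses only its fixed cost.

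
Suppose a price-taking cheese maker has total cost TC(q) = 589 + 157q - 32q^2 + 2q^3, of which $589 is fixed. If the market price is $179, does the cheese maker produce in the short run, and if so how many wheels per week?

Produce at q = 11

From TC, MC = TC'(q) = 157 - 64q + 6q^2 and AVC = VC/q = 157 - 32q + 2q^2.
AVC hits its minimum where MC = AVC, at q = 8, giving min AVC = 157 - 32·8 + 2·8^2 = $29.
P = $179 exceeds min AVC = $29, so the firm stays open.
Set P = MC: 179 = 157 - 64q + 6q^2 → -22 - 64q + 6q^2 = 0. The roots are q = -1/3 and q = 11; the profit-maximizing output is on the rising part of MC, so q* = 11.
Check: AVC at q = 11 is $47 ≤ P, so revenue covers variable cost.
Profit = P·q − TC = 179·11 − 1106 = $863.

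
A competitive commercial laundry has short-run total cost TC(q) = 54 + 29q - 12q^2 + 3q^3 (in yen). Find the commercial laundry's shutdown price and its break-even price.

AVC = 29 - 12q + 3q^2; minimized at q = 2, giving min AVC = ¥17. That is the shutdown price.
ATC = 54/q + 29 - 12q + 3q^2. Setting dATC/dq = −54/q^2 − 12 + 6q = 0 gives q = 3 (since 6·3^3 − 12·3^2 = 54).
min ATC = 54/3 + 29 − 12·3 + 3·3^2 = ¥38. That is the break-even price.
Between these two prices the firm operates at a loss; above ¥38 it earns a profit.

Shutdown price = ¥17; break-even price = ¥38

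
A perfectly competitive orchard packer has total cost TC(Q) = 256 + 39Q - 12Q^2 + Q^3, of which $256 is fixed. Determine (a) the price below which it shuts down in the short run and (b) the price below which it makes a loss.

Shutdown price = $3; break-even price = $39

AVC = 39 - 12Q + Q^2; minimized at Q = 6, giving min AVC = $3. That is the shutdown price.
ATC = 256/Q + 39 - 12Q + Q^2. Setting dATC/dQ = −256/Q^2 − 12 + 2Q = 0 gives Q = 8 (since 2·8^3 − 12·8^2 = 256).
min ATC = 256/8 + 39 − 12·8 + 8^2 = $39. That is the break-even price.
Between these two prices the firm operates at a loss; above $39 it earns a profit.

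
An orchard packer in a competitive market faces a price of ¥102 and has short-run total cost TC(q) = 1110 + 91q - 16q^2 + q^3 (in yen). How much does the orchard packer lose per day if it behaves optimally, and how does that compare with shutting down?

Profit = -¥384 at q = 11

AVC = 91 - 16q + q^2 has its minimum ¥27 at q = 8; price ¥102 clears that bar, so the firm operates.
MC = 91 - 32q + 3q^2. Setting P = MC and taking the root on the rising branch gives q* = 11.
TR = 102·11 = 1122. TC = 1110 + 396 = 1506. Profit = 1122 − 1506 = -¥384.
By producing, the firm covers all variable cost plus ¥726 of fixed cost; shutting down would lose the full ¥1110.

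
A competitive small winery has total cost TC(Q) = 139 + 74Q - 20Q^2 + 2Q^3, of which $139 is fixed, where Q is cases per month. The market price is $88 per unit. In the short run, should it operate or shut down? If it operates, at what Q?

Variable cost is VC = 74Q - 20Q^2 + 2Q^3, so AVC = VC/Q = 74 - 20Q + 2Q^2 and MC = dTC/dQ = 74 - 40Q + 6Q^2.
AVC is minimized where dAVC/dQ = -20 + 4Q = 0, at Q = 5; min AVC = 74 - 20·5 + 2·5^2 = $24.
Since P = $88 ≥ min AVC = $24, price covers variable cost and the firm should produce.
P = MC gives -14 - 40Q + 6Q^2 = 0, with roots -1/3 and 7. Take the larger (rising MC): Q* = 7.
Check: AVC at Q = 7 is $32 ≤ P, so revenue covers variable cost.
Profit = P·Q − TC = 88·7 − 363 = $253.

Produce at Q = 7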